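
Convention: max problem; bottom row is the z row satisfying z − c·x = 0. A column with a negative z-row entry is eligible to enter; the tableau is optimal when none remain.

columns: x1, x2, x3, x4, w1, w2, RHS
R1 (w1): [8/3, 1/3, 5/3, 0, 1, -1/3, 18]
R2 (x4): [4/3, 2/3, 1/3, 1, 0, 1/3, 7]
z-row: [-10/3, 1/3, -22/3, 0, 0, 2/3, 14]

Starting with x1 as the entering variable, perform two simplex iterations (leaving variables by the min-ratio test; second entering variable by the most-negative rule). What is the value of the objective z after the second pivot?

Ratio test on column x1 — row 1: 18/(8/3) = 27/4; row 2: 7/(4/3) = 21/4. Minimum is 21/4 at row 2 (x4 leaves); pivot element 4/3.
Pivot on row 2; the z-row RHS becomes 14 − (-10/3)·(21/4) = 63/2.
Next entering variable (most negative z-row entry -13/2): x3.
Ratio test on column x3 — row 1: 4/1 = 4; row 2: (21/4)/(1/4) = 21. Minimum is 4 at row 1 (w1 leaves); pivot element 1.
After the second pivot the z-row RHS is 63/2 − (-13/2)·4 = 115/2.

115/2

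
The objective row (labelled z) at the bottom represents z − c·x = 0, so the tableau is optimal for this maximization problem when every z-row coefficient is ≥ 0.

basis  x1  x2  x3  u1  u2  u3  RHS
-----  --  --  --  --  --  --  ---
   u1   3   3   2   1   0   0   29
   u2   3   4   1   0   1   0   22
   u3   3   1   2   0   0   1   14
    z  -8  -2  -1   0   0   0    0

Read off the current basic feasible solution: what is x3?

x3 is not in the basis, so in the current basic feasible solution x3 = 0.

0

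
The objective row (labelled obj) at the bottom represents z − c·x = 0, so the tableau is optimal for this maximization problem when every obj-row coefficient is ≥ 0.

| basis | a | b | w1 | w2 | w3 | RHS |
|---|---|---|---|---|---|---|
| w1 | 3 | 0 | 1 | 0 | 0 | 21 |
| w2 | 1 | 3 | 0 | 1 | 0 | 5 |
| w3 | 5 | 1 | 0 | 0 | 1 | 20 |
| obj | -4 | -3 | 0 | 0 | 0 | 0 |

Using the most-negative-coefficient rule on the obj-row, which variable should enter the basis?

Negative obj-row entries: a: -4, b: -3.
The most negative is -4 in column a, so a enters.

a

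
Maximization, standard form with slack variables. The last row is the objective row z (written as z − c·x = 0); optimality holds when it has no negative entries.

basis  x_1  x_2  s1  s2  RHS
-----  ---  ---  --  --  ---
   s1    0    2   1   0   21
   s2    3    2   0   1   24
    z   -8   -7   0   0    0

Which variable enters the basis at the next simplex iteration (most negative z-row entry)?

Negative z-row entries: x_1: -8, x_2: -7.
The most negative is -8 in column x_1, so x_1 enters.

x_1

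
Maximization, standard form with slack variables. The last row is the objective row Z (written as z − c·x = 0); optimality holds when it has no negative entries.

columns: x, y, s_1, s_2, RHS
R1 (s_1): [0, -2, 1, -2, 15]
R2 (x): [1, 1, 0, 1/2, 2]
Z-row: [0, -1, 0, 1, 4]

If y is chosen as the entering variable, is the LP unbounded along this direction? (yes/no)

Column y has positive entries in row(s) 2, so the ratio test bounds it — not unbounded.

no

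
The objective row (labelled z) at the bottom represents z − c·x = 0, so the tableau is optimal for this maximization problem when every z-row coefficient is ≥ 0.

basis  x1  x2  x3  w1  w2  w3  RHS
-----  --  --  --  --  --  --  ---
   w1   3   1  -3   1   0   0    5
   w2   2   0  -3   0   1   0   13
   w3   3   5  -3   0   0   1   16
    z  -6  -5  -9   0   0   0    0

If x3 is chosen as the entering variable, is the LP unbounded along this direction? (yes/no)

Every constraint-row entry in column x3 is ≤ 0, so increasing x3 is unbounded.

yes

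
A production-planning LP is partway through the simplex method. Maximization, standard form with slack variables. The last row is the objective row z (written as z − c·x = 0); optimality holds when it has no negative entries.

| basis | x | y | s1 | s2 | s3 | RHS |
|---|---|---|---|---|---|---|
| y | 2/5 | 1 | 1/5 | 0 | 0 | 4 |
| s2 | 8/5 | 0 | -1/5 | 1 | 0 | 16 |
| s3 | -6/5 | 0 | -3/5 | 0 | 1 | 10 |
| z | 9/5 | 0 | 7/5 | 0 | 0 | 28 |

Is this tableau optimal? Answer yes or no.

Every z-row coefficient is ≥ 0, so the tableau is optimal.

yes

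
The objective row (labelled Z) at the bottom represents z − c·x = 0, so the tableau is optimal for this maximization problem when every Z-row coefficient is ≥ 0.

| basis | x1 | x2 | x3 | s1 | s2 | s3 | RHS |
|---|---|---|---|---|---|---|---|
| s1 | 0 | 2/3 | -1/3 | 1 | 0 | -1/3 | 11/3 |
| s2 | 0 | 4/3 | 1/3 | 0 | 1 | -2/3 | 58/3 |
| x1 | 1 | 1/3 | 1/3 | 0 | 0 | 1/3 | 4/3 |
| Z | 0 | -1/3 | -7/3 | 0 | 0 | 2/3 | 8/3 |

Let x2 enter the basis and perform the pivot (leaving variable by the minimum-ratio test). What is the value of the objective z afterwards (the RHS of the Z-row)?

4

Ratio test on column x2 — row 1: (11/3)/(2/3) = 11/2; row 2: (58/3)/(4/3) = 29/2; row 3: (4/3)/(1/3) = 4. Minimum is 4 at row 3 (x1 leaves); pivot element 1/3.
Pivot on row 3; the Z-row RHS becomes 8/3 − (-1/3)·4 = 4.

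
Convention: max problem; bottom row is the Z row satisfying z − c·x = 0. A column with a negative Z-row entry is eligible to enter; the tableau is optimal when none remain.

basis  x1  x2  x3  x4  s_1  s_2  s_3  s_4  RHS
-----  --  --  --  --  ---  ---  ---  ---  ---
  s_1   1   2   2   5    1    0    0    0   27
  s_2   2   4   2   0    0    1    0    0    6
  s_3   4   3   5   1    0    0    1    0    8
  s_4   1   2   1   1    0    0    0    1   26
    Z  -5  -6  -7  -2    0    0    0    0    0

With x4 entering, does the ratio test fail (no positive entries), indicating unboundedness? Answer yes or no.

no

Column x4 has positive entries in row(s) 1, 3, 4, so the ratio test bounds it — not unbounded.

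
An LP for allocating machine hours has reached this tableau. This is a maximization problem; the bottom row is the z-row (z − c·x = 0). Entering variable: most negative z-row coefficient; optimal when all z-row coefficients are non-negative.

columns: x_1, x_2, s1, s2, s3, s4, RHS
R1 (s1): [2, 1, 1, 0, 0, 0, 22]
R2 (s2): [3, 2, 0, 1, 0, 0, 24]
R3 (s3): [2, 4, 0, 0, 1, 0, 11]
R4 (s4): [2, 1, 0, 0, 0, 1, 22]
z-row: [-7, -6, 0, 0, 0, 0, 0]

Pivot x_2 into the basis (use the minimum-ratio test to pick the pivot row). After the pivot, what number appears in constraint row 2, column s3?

-1/2

Ratio test on column x_2 — row 1: 22/1 = 22; row 2: 24/2 = 12; row 3: 11/4 = 11/4; row 4: 22/1 = 22. Minimum is 11/4 at row 3 (s3 leaves); pivot element 4.
Divide row 3 by 4; eliminate column x_2 from the other rows.
Row 2 update in column s3: 0 − 2·(1/4) = -1/2.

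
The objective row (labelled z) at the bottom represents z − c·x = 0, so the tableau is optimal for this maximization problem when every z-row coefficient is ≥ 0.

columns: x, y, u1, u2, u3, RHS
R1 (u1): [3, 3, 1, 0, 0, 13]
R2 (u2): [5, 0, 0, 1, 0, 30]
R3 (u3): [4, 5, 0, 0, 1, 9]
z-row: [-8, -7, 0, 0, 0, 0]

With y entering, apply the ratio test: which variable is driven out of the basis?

u3

Column y entries and ratios — u1: 13/3 = 13/3; u2: 0 ≤ 0, skip; u3: 9/5 = 9/5.
Smallest ratio is 9/5 in the row of u3, so u3 leaves.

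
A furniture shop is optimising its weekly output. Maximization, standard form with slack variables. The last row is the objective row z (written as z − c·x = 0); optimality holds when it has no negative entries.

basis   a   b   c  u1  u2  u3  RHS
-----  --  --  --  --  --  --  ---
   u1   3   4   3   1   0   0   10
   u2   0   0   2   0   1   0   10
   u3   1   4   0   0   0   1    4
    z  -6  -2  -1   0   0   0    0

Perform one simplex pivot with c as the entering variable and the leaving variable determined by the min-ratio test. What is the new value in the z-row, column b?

-2/3

Ratio test on column c — row 1: 10/3 = 10/3; row 2: 10/2 = 5; row 3: entry 0 ≤ 0. Minimum is 10/3 at row 1 (u1 leaves); pivot element 3.
Divide row 1 by 3; eliminate column c from the other rows.
z-row update in column b: -2 − (-1)·(4/3) = -2/3.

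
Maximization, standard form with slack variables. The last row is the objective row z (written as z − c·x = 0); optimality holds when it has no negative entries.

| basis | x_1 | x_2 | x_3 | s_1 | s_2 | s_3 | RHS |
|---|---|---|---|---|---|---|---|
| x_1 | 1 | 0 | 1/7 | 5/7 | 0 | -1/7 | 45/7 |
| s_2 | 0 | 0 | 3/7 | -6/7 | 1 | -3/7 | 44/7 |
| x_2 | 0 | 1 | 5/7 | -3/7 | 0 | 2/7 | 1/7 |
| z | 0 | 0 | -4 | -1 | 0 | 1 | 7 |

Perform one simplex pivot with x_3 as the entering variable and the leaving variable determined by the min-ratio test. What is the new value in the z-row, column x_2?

28/5

Ratio test on column x_3 — row 1: (45/7)/(1/7) = 45; row 2: (44/7)/(3/7) = 44/3; row 3: (1/7)/(5/7) = 1/5. Minimum is 1/5 at row 3 (x_2 leaves); pivot element 5/7.
Divide row 3 by 5/7; eliminate column x_3 from the other rows.
z-row update in column x_2: 0 − (-4)·(7/5) = 28/5.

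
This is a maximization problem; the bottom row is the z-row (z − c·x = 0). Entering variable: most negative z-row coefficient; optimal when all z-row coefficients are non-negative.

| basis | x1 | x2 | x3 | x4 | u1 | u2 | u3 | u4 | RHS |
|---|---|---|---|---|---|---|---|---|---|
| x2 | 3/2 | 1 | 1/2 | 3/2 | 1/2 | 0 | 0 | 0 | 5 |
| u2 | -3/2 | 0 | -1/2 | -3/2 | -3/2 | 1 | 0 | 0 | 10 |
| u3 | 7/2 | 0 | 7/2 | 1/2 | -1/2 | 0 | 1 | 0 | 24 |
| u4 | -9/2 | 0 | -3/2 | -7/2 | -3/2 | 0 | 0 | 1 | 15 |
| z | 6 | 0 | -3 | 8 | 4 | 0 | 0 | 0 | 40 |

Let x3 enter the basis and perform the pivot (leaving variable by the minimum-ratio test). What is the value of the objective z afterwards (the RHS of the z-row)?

424/7

Ratio test on column x3 — row 1: 5/(1/2) = 10; row 2: entry -1/2 ≤ 0; row 3: 24/(7/2) = 48/7; row 4: entry -3/2 ≤ 0. Minimum is 48/7 at row 3 (u3 leaves); pivot element 7/2.
Pivot on row 3; the z-row RHS becomes 40 − (-3)·(48/7) = 424/7.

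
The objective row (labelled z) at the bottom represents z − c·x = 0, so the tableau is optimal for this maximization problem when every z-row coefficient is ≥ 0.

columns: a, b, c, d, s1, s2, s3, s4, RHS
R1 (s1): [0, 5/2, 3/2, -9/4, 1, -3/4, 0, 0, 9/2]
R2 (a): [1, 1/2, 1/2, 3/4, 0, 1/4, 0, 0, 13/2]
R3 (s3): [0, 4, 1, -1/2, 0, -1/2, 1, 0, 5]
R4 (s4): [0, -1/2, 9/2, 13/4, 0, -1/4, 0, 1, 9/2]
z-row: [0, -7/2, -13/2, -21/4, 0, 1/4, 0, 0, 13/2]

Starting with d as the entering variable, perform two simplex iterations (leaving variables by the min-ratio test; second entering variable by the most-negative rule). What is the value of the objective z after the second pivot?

1021/51

Ratio test on column d — row 1: entry -9/4 ≤ 0; row 2: (13/2)/(3/4) = 26/3; row 3: entry -1/2 ≤ 0; row 4: (9/2)/(13/4) = 18/13. Minimum is 18/13 at row 4 (s4 leaves); pivot element 13/4.
Pivot on row 4; the z-row RHS becomes 13/2 − (-21/4)·(18/13) = 179/13.
Next entering variable (most negative z-row entry -56/13): b.
Ratio test on column b — row 1: (99/13)/(28/13) = 99/28; row 2: (71/13)/(8/13) = 71/8; row 3: (74/13)/(51/13) = 74/51; row 4: entry -2/13 ≤ 0. Minimum is 74/51 at row 3 (s3 leaves); pivot element 51/13.
After the second pivot the z-row RHS is 179/13 − (-56/13)·(74/51) = 1021/51.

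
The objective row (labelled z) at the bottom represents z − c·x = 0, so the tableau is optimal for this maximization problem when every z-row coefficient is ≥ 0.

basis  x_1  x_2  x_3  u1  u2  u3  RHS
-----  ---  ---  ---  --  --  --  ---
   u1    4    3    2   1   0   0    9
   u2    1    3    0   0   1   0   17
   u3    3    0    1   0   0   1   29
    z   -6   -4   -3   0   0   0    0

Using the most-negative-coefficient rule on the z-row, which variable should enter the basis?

x_1

Negative z-row entries: x_1: -6, x_2: -4, x_3: -3.
The most negative is -6 in column x_1, so x_1 enters.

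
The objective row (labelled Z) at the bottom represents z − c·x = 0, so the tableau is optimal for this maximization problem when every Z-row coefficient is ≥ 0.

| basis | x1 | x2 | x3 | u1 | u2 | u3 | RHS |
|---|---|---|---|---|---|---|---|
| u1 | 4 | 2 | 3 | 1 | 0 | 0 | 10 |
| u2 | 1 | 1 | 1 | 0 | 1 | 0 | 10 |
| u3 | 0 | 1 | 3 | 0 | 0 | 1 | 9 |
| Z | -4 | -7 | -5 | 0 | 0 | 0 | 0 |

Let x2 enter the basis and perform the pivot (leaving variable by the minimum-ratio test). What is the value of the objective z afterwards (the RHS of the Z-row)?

Ratio test on column x2 — row 1: 10/2 = 5; row 2: 10/1 = 10; row 3: 9/1 = 9. Minimum is 5 at row 1 (u1 leaves); pivot element 2.
Pivot on row 1; the Z-row RHS becomes 0 − (-7)·5 = 35.

35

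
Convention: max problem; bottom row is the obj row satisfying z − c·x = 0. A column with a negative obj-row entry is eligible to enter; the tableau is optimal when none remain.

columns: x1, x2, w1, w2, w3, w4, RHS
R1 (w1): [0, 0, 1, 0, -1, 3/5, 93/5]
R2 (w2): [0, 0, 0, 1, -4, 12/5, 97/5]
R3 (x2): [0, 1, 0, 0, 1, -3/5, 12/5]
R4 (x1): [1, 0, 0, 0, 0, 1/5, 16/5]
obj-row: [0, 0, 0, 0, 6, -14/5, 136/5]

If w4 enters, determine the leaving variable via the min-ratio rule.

w2

Column w4 entries and ratios — w1: (93/5)/(3/5) = 31; w2: (97/5)/(12/5) = 97/12; x2: -3/5 ≤ 0, skip; x1: (16/5)/(1/5) = 16.
Smallest ratio is 97/12 in the row of w2, so w2 leaves.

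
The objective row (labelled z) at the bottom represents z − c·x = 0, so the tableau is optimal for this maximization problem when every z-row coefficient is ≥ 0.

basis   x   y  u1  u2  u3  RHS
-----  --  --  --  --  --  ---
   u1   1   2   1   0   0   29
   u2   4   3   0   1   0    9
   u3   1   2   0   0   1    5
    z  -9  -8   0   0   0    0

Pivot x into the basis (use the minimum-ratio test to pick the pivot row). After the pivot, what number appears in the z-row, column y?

-5/4

Ratio test on column x — row 1: 29/1 = 29; row 2: 9/4 = 9/4; row 3: 5/1 = 5. Minimum is 9/4 at row 2 (u2 leaves); pivot element 4.
Divide row 2 by 4; eliminate column x from the other rows.
z-row update in column y: -8 − (-9)·(3/4) = -5/4.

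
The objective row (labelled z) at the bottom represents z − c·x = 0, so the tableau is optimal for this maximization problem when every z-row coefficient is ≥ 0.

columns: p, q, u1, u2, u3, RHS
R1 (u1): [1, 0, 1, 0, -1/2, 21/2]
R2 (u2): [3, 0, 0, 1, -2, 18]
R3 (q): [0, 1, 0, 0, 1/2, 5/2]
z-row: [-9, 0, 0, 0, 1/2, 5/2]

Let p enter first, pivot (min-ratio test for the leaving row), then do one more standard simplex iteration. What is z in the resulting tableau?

84

Ratio test on column p — row 1: (21/2)/1 = 21/2; row 2: 18/3 = 6; row 3: entry 0 ≤ 0. Minimum is 6 at row 2 (u2 leaves); pivot element 3.
Pivot on row 2; the z-row RHS becomes 5/2 − (-9)·6 = 113/2.
Next entering variable (most negative z-row entry -11/2): u3.
Ratio test on column u3 — row 1: (9/2)/(1/6) = 27; row 2: entry -2/3 ≤ 0; row 3: (5/2)/(1/2) = 5. Minimum is 5 at row 3 (q leaves); pivot element 1/2.
After the second pivot the z-row RHS is 113/2 − (-11/2)·5 = 84.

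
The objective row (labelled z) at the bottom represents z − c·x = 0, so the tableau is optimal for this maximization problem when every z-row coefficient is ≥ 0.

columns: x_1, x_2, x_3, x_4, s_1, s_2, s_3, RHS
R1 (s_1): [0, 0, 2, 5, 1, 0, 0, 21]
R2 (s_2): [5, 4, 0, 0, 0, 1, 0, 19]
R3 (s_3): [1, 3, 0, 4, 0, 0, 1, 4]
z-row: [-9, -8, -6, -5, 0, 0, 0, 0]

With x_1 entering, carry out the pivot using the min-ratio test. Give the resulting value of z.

171/5

Ratio test on column x_1 — row 1: entry 0 ≤ 0; row 2: 19/5 = 19/5; row 3: 4/1 = 4. Minimum is 19/5 at row 2 (s_2 leaves); pivot element 5.
Pivot on row 2; the z-row RHS becomes 0 − (-9)·(19/5) = 171/5.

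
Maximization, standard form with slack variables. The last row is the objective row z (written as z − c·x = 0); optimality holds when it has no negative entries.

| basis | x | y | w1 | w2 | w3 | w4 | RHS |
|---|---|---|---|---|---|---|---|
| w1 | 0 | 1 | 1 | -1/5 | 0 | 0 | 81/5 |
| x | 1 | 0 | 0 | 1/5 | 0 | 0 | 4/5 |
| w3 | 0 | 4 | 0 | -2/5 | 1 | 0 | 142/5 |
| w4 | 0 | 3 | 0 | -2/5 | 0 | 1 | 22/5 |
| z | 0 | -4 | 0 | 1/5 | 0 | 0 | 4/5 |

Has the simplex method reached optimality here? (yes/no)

The z-row has a negative entry -4 in column y, so it is not optimal.

no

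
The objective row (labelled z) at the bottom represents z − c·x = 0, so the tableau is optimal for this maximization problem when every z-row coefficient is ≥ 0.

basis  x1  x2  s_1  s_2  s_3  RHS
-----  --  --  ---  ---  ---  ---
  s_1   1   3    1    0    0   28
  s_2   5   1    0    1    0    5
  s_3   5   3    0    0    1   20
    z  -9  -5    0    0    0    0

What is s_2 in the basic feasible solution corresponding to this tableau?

s_2 is basic (row 2); its value is the RHS of that row, 5.

5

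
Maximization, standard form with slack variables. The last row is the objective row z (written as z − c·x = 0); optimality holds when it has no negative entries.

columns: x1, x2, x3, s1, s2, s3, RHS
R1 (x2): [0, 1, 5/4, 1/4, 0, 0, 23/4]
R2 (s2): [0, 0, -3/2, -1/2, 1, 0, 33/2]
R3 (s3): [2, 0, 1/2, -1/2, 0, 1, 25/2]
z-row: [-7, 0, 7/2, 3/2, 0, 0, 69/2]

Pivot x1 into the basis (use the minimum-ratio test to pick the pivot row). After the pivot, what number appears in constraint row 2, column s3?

Ratio test on column x1 — row 1: entry 0 ≤ 0; row 2: entry 0 ≤ 0; row 3: (25/2)/2 = 25/4. Minimum is 25/4 at row 3 (s3 leaves); pivot element 2.
Divide row 3 by 2; eliminate column x1 from the other rows.
Row 2 update in column s3: 0 − 0·(1/2) = 0.

0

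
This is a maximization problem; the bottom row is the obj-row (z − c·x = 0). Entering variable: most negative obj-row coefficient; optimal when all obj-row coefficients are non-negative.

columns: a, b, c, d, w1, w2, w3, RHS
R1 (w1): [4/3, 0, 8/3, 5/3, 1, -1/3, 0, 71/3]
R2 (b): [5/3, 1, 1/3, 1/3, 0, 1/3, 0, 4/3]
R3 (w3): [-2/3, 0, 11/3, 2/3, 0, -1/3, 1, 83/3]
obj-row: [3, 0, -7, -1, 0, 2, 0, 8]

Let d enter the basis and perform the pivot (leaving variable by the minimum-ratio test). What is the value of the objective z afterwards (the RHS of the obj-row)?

Ratio test on column d — row 1: (71/3)/(5/3) = 71/5; row 2: (4/3)/(1/3) = 4; row 3: (83/3)/(2/3) = 83/2. Minimum is 4 at row 2 (b leaves); pivot element 1/3.
Pivot on row 2; the obj-row RHS becomes 8 − (-1)·4 = 12.

12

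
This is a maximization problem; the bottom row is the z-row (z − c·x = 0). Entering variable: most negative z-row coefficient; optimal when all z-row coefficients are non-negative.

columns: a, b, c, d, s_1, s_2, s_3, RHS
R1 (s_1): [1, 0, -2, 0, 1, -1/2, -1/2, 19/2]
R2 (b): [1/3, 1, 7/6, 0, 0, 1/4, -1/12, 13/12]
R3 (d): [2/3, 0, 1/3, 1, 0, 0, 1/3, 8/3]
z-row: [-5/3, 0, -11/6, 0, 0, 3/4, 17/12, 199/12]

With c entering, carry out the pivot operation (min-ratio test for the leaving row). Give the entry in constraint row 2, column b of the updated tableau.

6/7

Ratio test on column c — row 1: entry -2 ≤ 0; row 2: (13/12)/(7/6) = 13/14; row 3: (8/3)/(1/3) = 8. Minimum is 13/14 at row 2 (b leaves); pivot element 7/6.
Divide row 2 by 7/6; eliminate column c from the other rows.
In the new row 2, the b entry is the old entry divided by the pivot: 1/(7/6) = 6/7.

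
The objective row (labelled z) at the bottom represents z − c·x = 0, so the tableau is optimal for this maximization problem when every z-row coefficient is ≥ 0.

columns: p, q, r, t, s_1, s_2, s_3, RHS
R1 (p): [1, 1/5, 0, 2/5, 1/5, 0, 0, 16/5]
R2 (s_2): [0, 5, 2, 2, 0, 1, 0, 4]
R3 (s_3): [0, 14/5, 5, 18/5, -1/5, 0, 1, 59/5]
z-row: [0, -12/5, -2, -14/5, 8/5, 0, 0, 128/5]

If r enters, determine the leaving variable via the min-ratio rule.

s_2

Column r entries and ratios — p: 0 ≤ 0, skip; s_2: 4/2 = 2; s_3: (59/5)/5 = 59/25.
Smallest ratio is 2 in the row of s_2, so s_2 leaves.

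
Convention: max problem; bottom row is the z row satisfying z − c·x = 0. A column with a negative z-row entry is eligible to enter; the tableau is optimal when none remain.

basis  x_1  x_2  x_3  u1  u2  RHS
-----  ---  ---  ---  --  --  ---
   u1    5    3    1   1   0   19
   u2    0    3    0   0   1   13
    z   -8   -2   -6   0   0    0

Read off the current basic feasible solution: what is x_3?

x_3 is not in the basis, so in the current basic feasible solution x_3 = 0.

0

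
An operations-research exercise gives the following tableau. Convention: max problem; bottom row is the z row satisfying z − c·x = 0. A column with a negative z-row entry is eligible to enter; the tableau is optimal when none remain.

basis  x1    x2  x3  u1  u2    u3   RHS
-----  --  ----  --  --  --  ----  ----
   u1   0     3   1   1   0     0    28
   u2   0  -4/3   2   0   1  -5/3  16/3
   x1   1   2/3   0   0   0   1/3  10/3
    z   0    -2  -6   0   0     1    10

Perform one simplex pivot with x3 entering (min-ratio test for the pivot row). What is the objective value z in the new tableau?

26

Ratio test on column x3 — row 1: 28/1 = 28; row 2: (16/3)/2 = 8/3; row 3: entry 0 ≤ 0. Minimum is 8/3 at row 2 (u2 leaves); pivot element 2.
Pivot on row 2; the z-row RHS becomes 10 − (-6)·(8/3) = 26.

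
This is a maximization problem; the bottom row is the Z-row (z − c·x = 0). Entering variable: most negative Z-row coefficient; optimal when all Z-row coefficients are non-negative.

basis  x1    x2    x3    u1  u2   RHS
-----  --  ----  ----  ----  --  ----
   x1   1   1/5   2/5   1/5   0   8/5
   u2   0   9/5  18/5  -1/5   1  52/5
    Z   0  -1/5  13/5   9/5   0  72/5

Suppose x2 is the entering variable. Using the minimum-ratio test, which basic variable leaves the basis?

Column x2 entries and ratios — x1: (8/5)/(1/5) = 8; u2: (52/5)/(9/5) = 52/9.
Smallest ratio is 52/9 in the row of u2, so u2 leaves.

u2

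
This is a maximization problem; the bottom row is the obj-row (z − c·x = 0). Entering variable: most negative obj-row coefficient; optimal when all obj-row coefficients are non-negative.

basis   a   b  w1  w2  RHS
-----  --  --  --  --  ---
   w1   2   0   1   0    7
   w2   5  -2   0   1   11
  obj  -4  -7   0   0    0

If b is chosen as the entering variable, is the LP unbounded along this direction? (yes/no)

yes

Every constraint-row entry in column b is ≤ 0, so increasing b is unbounded.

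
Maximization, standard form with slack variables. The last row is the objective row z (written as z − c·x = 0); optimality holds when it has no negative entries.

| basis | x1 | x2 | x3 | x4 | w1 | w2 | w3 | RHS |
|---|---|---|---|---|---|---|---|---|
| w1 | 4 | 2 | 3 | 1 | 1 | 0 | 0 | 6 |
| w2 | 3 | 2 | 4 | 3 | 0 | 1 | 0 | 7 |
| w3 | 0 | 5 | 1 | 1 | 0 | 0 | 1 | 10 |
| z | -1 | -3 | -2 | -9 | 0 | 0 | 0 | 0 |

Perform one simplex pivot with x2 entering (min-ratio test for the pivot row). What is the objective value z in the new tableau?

Ratio test on column x2 — row 1: 6/2 = 3; row 2: 7/2 = 7/2; row 3: 10/5 = 2. Minimum is 2 at row 3 (w3 leaves); pivot element 5.
Pivot on row 3; the z-row RHS becomes 0 − (-3)·2 = 6.

6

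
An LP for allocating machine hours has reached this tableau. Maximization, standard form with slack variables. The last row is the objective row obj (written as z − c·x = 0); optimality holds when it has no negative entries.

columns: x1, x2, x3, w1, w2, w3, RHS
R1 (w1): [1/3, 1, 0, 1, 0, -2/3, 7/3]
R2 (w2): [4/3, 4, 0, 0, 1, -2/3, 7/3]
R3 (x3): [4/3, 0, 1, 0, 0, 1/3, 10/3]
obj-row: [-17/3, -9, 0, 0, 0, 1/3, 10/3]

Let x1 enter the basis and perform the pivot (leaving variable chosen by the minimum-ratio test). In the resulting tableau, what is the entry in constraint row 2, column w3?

Ratio test on column x1 — row 1: (7/3)/(1/3) = 7; row 2: (7/3)/(4/3) = 7/4; row 3: (10/3)/(4/3) = 5/2. Minimum is 7/4 at row 2 (w2 leaves); pivot element 4/3.
Divide row 2 by 4/3; eliminate column x1 from the other rows.
In the new row 2, the w3 entry is the old entry divided by the pivot: (-2/3)/(4/3) = -1/2.

-1/2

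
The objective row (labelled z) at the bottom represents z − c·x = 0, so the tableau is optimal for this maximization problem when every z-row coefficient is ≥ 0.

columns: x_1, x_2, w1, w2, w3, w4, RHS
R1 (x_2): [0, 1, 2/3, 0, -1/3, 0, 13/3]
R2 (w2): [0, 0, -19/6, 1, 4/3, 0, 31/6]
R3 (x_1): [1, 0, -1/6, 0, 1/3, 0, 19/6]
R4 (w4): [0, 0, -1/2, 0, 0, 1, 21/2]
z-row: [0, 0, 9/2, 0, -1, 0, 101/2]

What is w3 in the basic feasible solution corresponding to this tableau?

0

w3 is not in the basis, so in the current basic feasible solution w3 = 0.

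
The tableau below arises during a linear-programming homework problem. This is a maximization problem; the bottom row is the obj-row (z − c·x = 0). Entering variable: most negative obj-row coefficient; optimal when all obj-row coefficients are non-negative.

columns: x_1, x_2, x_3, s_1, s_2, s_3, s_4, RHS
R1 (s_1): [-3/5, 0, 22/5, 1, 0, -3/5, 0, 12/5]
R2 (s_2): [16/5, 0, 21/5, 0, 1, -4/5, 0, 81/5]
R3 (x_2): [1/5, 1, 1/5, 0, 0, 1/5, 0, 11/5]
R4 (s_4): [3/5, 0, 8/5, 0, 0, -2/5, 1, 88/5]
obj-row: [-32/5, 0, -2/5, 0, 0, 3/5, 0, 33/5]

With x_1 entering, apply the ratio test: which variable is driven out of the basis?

Column x_1 entries and ratios — s_1: -3/5 ≤ 0, skip; s_2: (81/5)/(16/5) = 81/16; x_2: (11/5)/(1/5) = 11; s_4: (88/5)/(3/5) = 88/3.
Smallest ratio is 81/16 in the row of s_2, so s_2 leaves.

s_2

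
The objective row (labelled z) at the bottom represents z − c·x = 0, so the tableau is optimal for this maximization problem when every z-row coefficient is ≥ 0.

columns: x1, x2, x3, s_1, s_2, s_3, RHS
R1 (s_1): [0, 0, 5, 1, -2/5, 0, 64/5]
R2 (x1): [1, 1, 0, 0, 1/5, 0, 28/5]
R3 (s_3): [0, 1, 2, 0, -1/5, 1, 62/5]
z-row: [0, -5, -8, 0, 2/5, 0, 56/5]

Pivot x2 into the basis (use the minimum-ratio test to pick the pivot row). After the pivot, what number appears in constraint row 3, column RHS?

34/5

Ratio test on column x2 — row 1: entry 0 ≤ 0; row 2: (28/5)/1 = 28/5; row 3: (62/5)/1 = 62/5. Minimum is 28/5 at row 2 (x1 leaves); pivot element 1.
Divide row 2 by 1; eliminate column x2 from the other rows.
Row 3 update in column RHS: 62/5 − 1·(28/5) = 34/5.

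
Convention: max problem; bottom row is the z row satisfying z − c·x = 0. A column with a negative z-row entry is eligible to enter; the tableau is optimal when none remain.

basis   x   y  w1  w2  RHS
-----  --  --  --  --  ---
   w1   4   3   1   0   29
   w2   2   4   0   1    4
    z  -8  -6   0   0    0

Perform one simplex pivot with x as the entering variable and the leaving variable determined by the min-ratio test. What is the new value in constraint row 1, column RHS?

Ratio test on column x — row 1: 29/4 = 29/4; row 2: 4/2 = 2. Minimum is 2 at row 2 (w2 leaves); pivot element 2.
Divide row 2 by 2; eliminate column x from the other rows.
Row 1 update in column RHS: 29 − 4·2 = 21.

21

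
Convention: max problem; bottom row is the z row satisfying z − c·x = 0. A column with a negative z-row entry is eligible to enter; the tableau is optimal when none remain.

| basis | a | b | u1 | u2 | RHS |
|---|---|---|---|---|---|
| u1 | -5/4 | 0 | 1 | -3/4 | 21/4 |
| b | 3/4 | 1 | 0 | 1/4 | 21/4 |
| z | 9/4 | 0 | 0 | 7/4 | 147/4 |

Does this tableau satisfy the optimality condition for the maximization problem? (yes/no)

Every z-row coefficient is ≥ 0, so the tableau is optimal.

yes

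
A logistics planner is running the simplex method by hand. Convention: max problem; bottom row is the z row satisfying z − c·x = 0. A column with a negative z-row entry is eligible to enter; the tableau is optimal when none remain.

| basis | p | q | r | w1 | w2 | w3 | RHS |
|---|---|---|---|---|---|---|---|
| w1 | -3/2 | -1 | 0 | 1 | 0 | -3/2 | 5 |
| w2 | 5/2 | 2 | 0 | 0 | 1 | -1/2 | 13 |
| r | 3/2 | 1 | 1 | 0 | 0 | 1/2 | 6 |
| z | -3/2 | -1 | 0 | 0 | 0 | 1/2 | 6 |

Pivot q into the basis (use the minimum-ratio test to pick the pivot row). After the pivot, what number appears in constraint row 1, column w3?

Ratio test on column q — row 1: entry -1 ≤ 0; row 2: 13/2 = 13/2; row 3: 6/1 = 6. Minimum is 6 at row 3 (r leaves); pivot element 1.
Divide row 3 by 1; eliminate column q from the other rows.
Row 1 update in column w3: -3/2 − (-1)·(1/2) = -1.

-1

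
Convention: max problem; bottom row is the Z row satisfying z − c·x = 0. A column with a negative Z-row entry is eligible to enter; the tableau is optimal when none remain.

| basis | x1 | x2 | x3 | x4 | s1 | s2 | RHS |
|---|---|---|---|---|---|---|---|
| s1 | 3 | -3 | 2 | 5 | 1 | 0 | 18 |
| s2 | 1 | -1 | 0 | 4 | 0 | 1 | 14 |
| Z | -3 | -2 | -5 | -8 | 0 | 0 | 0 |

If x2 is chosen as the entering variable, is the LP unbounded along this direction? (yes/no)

yes

Every constraint-row entry in column x2 is ≤ 0, so increasing x2 is unbounded.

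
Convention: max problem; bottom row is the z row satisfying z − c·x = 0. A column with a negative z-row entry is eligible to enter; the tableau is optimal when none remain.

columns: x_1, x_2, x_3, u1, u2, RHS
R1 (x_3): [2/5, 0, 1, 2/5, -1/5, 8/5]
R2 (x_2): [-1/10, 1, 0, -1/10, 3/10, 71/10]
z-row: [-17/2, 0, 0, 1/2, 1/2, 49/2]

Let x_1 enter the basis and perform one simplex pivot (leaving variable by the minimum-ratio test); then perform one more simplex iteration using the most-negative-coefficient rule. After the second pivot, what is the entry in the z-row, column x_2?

15

Ratio test on column x_1 — row 1: (8/5)/(2/5) = 4; row 2: entry -1/10 ≤ 0. Minimum is 4 at row 1 (x_3 leaves); pivot element 2/5.
Divide row 1 by 2/5; eliminate column x_1 from the other rows.
Second iteration: most negative z-row entry is -15/4 in column u2, so u2 enters.
Ratio test on column u2 — row 1: entry -1/2 ≤ 0; row 2: (15/2)/(1/4) = 30. Minimum is 30 at row 2 (x_2 leaves); pivot element 1/4.
Divide row 2 by 1/4; eliminate column u2 from the other rows.
After both pivots, the entry at the z-row, column x_2 is 15.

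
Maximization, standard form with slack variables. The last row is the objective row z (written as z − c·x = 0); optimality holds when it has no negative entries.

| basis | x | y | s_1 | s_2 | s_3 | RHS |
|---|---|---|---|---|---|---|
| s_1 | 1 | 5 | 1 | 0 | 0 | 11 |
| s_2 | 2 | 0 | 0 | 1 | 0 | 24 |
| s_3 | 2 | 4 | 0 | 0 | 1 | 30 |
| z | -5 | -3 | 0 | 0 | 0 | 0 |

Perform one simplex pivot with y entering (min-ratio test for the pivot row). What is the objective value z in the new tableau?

Ratio test on column y — row 1: 11/5 = 11/5; row 2: entry 0 ≤ 0; row 3: 30/4 = 15/2. Minimum is 11/5 at row 1 (s_1 leaves); pivot element 5.
Pivot on row 1; the z-row RHS becomes 0 − (-3)·(11/5) = 33/5.

33/5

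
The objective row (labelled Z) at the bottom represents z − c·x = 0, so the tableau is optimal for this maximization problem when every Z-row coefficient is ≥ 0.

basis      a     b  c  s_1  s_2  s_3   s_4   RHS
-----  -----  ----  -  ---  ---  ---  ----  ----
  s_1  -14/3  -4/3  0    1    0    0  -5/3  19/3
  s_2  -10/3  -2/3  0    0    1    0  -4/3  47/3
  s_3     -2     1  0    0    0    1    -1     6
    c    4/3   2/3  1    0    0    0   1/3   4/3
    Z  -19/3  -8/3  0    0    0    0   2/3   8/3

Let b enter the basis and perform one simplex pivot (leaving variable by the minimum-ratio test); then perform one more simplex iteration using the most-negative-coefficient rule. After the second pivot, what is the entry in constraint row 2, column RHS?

19

Ratio test on column b — row 1: entry -4/3 ≤ 0; row 2: entry -2/3 ≤ 0; row 3: 6/1 = 6; row 4: (4/3)/(2/3) = 2. Minimum is 2 at row 4 (c leaves); pivot element 2/3.
Divide row 4 by 2/3; eliminate column b from the other rows.
Second iteration: most negative Z-row entry is -1 in column a, so a enters.
Ratio test on column a — row 1: entry -2 ≤ 0; row 2: entry -2 ≤ 0; row 3: entry -4 ≤ 0; row 4: 2/2 = 1. Minimum is 1 at row 4 (b leaves); pivot element 2.
Divide row 4 by 2; eliminate column a from the other rows.
After both pivots, the entry at constraint row 2, column RHS is 19.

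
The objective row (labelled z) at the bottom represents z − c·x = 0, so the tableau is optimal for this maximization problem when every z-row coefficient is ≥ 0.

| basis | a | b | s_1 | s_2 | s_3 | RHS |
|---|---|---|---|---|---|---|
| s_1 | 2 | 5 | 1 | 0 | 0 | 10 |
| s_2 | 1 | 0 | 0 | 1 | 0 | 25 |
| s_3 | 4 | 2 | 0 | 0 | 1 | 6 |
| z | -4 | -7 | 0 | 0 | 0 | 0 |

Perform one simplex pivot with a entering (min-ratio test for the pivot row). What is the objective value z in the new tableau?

6

Ratio test on column a — row 1: 10/2 = 5; row 2: 25/1 = 25; row 3: 6/4 = 3/2. Minimum is 3/2 at row 3 (s_3 leaves); pivot element 4.
Pivot on row 3; the z-row RHS becomes 0 − (-4)·(3/2) = 6.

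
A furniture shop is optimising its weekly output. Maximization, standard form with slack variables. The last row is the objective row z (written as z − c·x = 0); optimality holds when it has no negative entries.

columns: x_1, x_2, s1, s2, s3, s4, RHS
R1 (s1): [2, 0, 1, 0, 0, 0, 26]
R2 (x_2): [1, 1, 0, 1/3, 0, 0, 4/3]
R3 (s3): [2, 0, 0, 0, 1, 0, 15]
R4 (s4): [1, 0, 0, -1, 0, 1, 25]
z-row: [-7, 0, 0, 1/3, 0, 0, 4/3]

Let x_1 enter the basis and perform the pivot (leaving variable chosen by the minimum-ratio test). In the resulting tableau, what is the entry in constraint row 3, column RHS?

37/3

Ratio test on column x_1 — row 1: 26/2 = 13; row 2: (4/3)/1 = 4/3; row 3: 15/2 = 15/2; row 4: 25/1 = 25. Minimum is 4/3 at row 2 (x_2 leaves); pivot element 1.
Divide row 2 by 1; eliminate column x_1 from the other rows.
Row 3 update in column RHS: 15 − 2·(4/3) = 37/3.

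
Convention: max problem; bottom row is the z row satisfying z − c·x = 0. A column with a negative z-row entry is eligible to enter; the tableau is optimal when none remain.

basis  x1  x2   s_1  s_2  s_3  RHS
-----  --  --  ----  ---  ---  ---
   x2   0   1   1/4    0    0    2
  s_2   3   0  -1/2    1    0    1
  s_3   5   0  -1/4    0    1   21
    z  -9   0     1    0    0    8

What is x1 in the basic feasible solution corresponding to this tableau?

0

x1 is not in the basis, so in the current basic feasible solution x1 = 0.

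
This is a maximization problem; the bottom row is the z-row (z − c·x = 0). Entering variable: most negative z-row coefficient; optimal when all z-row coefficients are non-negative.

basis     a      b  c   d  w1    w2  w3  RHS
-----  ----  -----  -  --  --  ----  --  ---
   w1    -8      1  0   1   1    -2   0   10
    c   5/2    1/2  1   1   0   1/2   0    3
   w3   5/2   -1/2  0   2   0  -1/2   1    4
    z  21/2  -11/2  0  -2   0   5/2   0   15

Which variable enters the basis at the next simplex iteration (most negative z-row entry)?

b

Negative z-row entries: b: -11/2, d: -2.
The most negative is -11/2 in column b, so b enters.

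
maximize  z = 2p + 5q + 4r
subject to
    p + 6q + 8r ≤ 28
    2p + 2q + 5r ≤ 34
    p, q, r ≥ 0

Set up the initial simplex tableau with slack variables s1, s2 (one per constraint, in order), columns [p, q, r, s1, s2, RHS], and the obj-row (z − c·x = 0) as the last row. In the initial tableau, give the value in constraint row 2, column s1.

0

Slack s1 belongs to constraint 1; its column is the unit vector e_1, so the entry in row 2 is 0.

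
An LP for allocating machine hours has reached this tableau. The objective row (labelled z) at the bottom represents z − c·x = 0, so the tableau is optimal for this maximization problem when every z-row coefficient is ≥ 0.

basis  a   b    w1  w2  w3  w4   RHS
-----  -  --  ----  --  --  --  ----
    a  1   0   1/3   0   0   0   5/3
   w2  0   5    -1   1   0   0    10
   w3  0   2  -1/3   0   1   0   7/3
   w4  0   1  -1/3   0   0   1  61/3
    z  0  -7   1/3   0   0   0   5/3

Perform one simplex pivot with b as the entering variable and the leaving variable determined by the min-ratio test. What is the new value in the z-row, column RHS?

Ratio test on column b — row 1: entry 0 ≤ 0; row 2: 10/5 = 2; row 3: (7/3)/2 = 7/6; row 4: (61/3)/1 = 61/3. Minimum is 7/6 at row 3 (w3 leaves); pivot element 2.
Divide row 3 by 2; eliminate column b from the other rows.
z-row update in column RHS: 5/3 − (-7)·(7/6) = 59/6.

59/6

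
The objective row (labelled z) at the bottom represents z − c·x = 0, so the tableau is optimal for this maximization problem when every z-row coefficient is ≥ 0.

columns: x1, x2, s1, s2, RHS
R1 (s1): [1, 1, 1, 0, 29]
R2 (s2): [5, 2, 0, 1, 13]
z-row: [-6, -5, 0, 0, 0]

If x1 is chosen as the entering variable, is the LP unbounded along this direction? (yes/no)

no

Column x1 has positive entries in row(s) 1, 2, so the ratio test bounds it — not unbounded.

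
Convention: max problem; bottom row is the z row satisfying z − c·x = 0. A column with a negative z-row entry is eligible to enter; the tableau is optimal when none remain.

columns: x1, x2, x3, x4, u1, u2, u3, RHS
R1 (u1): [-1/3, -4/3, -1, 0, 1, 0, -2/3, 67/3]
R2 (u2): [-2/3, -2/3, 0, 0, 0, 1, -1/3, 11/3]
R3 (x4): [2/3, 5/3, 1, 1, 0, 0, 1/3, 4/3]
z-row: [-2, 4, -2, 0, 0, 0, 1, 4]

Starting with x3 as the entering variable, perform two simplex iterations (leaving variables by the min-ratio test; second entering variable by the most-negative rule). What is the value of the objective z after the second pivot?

Ratio test on column x3 — row 1: entry -1 ≤ 0; row 2: entry 0 ≤ 0; row 3: (4/3)/1 = 4/3. Minimum is 4/3 at row 3 (x4 leaves); pivot element 1.
Pivot on row 3; the z-row RHS becomes 4 − (-2)·(4/3) = 20/3.
Next entering variable (most negative z-row entry -2/3): x1.
Ratio test on column x1 — row 1: (71/3)/(1/3) = 71; row 2: entry -2/3 ≤ 0; row 3: (4/3)/(2/3) = 2. Minimum is 2 at row 3 (x3 leaves); pivot element 2/3.
After the second pivot the z-row RHS is 20/3 − (-2/3)·2 = 8.

8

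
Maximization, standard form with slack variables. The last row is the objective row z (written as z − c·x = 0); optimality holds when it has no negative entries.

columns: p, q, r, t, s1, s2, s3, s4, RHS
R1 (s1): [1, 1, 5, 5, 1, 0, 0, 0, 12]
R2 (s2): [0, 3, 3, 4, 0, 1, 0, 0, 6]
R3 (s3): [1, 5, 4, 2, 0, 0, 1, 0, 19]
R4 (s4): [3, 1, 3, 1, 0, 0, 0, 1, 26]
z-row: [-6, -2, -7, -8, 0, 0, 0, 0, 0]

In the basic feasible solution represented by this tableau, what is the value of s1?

12

s1 is basic (row 1); its value is the RHS of that row, 12.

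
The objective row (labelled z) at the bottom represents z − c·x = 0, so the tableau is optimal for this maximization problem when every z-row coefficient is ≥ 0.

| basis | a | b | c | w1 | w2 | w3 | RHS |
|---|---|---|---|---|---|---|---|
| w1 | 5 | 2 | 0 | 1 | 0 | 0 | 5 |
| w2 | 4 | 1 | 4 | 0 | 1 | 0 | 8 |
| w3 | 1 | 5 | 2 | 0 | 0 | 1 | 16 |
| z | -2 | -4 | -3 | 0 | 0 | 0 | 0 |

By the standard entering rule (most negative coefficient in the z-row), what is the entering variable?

b

Negative z-row entries: a: -2, b: -4, c: -3.
The most negative is -4 in column b, so b enters.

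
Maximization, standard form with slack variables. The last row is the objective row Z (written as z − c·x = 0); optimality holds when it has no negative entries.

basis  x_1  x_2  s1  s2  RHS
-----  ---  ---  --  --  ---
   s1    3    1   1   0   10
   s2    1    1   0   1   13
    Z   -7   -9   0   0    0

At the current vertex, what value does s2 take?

s2 is basic (row 2); its value is the RHS of that row, 13.

13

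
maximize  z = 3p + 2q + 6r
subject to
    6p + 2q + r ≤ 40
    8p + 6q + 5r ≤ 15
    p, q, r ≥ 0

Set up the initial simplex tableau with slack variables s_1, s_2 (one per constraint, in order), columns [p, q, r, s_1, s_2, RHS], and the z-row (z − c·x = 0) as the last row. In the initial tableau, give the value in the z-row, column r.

The z-row carries the negated objective coefficients: the r entry is -6.

-6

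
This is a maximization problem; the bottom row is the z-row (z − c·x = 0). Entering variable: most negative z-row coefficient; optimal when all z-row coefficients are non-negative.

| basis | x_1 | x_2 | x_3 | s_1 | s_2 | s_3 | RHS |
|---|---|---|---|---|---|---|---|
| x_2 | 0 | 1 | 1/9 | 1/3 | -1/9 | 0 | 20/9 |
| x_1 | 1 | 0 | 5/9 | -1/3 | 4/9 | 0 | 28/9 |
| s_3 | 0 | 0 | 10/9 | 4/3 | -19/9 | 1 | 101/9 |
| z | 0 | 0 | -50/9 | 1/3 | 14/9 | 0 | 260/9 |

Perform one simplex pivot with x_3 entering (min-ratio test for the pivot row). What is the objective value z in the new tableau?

Ratio test on column x_3 — row 1: (20/9)/(1/9) = 20; row 2: (28/9)/(5/9) = 28/5; row 3: (101/9)/(10/9) = 101/10. Minimum is 28/5 at row 2 (x_1 leaves); pivot element 5/9.
Pivot on row 2; the z-row RHS becomes 260/9 − (-50/9)·(28/5) = 60.

60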